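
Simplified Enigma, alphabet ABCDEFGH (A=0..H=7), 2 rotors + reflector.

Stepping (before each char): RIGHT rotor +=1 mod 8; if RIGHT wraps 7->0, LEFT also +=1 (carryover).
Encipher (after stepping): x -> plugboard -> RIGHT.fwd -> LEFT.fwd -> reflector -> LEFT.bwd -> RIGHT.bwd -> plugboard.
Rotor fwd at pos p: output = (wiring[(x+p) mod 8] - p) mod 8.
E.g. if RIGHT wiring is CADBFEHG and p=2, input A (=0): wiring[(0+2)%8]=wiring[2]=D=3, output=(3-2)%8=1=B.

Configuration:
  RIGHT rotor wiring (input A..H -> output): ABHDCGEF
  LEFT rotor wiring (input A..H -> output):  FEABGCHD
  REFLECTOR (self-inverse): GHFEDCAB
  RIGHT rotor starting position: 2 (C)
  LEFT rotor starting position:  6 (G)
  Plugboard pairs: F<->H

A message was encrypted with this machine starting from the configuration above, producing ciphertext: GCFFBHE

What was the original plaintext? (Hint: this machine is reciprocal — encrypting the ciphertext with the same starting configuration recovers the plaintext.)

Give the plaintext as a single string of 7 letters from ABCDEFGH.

Char 1 ('G'): step: R->3, L=6; G->plug->G->R->G->L->A->refl->G->L'->D->R'->C->plug->C
Char 2 ('C'): step: R->4, L=6; C->plug->C->R->A->L->B->refl->H->L'->C->R'->B->plug->B
Char 3 ('F'): step: R->5, L=6; F->plug->H->R->F->L->D->refl->E->L'->H->R'->B->plug->B
Char 4 ('F'): step: R->6, L=6; F->plug->H->R->A->L->B->refl->H->L'->C->R'->C->plug->C
Char 5 ('B'): step: R->7, L=6; B->plug->B->R->B->L->F->refl->C->L'->E->R'->E->plug->E
Char 6 ('H'): step: R->0, L->7 (L advanced); H->plug->F->R->G->L->D->refl->E->L'->A->R'->A->plug->A
Char 7 ('E'): step: R->1, L=7; E->plug->E->R->F->L->H->refl->B->L'->D->R'->F->plug->H

Answer: CBBCEAH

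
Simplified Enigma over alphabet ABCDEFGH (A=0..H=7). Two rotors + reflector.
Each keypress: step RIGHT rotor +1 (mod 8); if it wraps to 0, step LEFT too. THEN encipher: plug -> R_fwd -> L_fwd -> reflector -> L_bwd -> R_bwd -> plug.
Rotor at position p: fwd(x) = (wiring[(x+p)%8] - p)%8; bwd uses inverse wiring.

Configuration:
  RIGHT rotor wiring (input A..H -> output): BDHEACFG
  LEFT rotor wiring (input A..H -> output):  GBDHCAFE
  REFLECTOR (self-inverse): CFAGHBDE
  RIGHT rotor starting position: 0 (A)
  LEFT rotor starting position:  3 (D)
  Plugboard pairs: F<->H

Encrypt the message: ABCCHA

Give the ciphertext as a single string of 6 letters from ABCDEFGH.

Char 1 ('A'): step: R->1, L=3; A->plug->A->R->C->L->F->refl->B->L'->E->R'->F->plug->H
Char 2 ('B'): step: R->2, L=3; B->plug->B->R->C->L->F->refl->B->L'->E->R'->F->plug->H
Char 3 ('C'): step: R->3, L=3; C->plug->C->R->H->L->A->refl->C->L'->D->R'->E->plug->E
Char 4 ('C'): step: R->4, L=3; C->plug->C->R->B->L->H->refl->E->L'->A->R'->H->plug->F
Char 5 ('H'): step: R->5, L=3; H->plug->F->R->C->L->F->refl->B->L'->E->R'->D->plug->D
Char 6 ('A'): step: R->6, L=3; A->plug->A->R->H->L->A->refl->C->L'->D->R'->C->plug->C

Answer: HHEFDC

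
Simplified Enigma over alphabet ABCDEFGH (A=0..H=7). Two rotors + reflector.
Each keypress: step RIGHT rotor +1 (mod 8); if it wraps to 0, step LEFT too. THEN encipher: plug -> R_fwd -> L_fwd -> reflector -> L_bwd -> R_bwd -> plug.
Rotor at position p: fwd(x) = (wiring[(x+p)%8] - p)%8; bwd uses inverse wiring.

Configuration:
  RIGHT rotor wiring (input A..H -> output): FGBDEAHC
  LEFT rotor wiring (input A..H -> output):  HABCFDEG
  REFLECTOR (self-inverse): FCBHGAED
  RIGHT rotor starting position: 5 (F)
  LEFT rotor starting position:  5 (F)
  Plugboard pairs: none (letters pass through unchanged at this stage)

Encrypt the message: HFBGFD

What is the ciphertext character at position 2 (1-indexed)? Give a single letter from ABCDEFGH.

Char 1 ('H'): step: R->6, L=5; H->plug->H->R->C->L->B->refl->C->L'->D->R'->E->plug->E
Char 2 ('F'): step: R->7, L=5; F->plug->F->R->F->L->E->refl->G->L'->A->R'->H->plug->H

H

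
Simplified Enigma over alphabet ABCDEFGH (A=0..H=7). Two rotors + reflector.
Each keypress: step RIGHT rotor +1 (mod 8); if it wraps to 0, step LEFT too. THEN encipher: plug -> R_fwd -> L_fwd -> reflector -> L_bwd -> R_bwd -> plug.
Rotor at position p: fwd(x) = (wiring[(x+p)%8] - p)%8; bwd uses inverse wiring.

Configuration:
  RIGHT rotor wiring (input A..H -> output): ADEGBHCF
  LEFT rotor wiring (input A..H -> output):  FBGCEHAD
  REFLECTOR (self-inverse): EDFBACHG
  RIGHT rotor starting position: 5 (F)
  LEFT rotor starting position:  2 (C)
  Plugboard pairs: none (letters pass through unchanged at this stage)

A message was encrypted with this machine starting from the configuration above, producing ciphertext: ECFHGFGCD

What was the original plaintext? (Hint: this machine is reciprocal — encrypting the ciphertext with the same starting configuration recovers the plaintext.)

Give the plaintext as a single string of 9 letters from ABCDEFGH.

Char 1 ('E'): step: R->6, L=2; E->plug->E->R->G->L->D->refl->B->L'->F->R'->D->plug->D
Char 2 ('C'): step: R->7, L=2; C->plug->C->R->E->L->G->refl->H->L'->H->R'->E->plug->E
Char 3 ('F'): step: R->0, L->3 (L advanced); F->plug->F->R->H->L->D->refl->B->L'->B->R'->E->plug->E
Char 4 ('H'): step: R->1, L=3; H->plug->H->R->H->L->D->refl->B->L'->B->R'->F->plug->F
Char 5 ('G'): step: R->2, L=3; G->plug->G->R->G->L->G->refl->H->L'->A->R'->E->plug->E
Char 6 ('F'): step: R->3, L=3; F->plug->F->R->F->L->C->refl->F->L'->D->R'->A->plug->A
Char 7 ('G'): step: R->4, L=3; G->plug->G->R->A->L->H->refl->G->L'->G->R'->C->plug->C
Char 8 ('C'): step: R->5, L=3; C->plug->C->R->A->L->H->refl->G->L'->G->R'->E->plug->E
Char 9 ('D'): step: R->6, L=3; D->plug->D->R->F->L->C->refl->F->L'->D->R'->G->plug->G

Answer: DEEFEACEG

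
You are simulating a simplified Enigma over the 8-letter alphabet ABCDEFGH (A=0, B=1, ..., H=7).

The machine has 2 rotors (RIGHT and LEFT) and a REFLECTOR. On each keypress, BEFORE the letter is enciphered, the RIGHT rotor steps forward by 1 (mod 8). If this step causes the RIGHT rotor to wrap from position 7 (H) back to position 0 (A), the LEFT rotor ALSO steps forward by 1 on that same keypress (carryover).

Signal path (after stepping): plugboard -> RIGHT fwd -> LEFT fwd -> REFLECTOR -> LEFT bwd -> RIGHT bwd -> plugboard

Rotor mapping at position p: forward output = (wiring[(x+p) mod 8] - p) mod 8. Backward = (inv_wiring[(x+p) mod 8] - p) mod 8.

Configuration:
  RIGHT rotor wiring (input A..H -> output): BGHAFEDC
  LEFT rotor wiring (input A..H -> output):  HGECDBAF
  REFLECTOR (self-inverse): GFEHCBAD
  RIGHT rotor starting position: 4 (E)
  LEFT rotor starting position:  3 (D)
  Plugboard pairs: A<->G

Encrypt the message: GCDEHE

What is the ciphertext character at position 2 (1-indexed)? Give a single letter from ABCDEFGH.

Char 1 ('G'): step: R->5, L=3; G->plug->A->R->H->L->B->refl->F->L'->D->R'->G->plug->A
Char 2 ('C'): step: R->6, L=3; C->plug->C->R->D->L->F->refl->B->L'->H->R'->G->plug->A

A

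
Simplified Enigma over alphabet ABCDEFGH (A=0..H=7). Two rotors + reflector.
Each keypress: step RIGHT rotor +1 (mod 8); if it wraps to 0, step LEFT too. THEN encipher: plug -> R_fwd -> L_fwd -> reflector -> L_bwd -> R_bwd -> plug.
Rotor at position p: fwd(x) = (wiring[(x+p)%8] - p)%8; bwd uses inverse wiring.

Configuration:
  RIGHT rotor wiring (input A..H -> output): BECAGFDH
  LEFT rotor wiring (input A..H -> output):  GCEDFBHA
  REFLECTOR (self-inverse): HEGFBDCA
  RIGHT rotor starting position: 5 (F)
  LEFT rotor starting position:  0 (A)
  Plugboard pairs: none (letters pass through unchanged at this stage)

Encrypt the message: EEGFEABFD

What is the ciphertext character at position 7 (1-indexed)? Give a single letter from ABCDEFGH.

Char 1 ('E'): step: R->6, L=0; E->plug->E->R->E->L->F->refl->D->L'->D->R'->C->plug->C
Char 2 ('E'): step: R->7, L=0; E->plug->E->R->B->L->C->refl->G->L'->A->R'->A->plug->A
Char 3 ('G'): step: R->0, L->1 (L advanced); G->plug->G->R->D->L->E->refl->B->L'->A->R'->D->plug->D
Char 4 ('F'): step: R->1, L=1; F->plug->F->R->C->L->C->refl->G->L'->F->R'->D->plug->D
Char 5 ('E'): step: R->2, L=1; E->plug->E->R->B->L->D->refl->F->L'->H->R'->G->plug->G
Char 6 ('A'): step: R->3, L=1; A->plug->A->R->F->L->G->refl->C->L'->C->R'->C->plug->C
Char 7 ('B'): step: R->4, L=1; B->plug->B->R->B->L->D->refl->F->L'->H->R'->C->plug->C

C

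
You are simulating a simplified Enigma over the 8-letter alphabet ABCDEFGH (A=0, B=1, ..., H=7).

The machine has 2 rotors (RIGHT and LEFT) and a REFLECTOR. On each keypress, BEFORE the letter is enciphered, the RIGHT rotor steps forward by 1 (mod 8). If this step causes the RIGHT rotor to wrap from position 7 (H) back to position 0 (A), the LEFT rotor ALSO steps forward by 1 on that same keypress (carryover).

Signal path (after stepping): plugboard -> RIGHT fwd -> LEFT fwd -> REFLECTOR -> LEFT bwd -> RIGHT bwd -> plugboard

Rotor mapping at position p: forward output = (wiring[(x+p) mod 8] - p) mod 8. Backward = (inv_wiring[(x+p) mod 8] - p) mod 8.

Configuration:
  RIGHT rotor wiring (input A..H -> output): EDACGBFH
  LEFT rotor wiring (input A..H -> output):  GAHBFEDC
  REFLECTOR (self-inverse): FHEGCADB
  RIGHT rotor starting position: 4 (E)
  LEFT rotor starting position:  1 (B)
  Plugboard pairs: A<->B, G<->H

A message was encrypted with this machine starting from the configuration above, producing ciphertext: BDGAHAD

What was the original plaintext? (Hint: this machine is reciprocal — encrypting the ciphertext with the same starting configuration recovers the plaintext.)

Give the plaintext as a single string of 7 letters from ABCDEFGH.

Answer: GGBEGFB

Derivation:
Char 1 ('B'): step: R->5, L=1; B->plug->A->R->E->L->D->refl->G->L'->B->R'->H->plug->G
Char 2 ('D'): step: R->6, L=1; D->plug->D->R->F->L->C->refl->E->L'->D->R'->H->plug->G
Char 3 ('G'): step: R->7, L=1; G->plug->H->R->G->L->B->refl->H->L'->A->R'->A->plug->B
Char 4 ('A'): step: R->0, L->2 (L advanced); A->plug->B->R->D->L->C->refl->E->L'->G->R'->E->plug->E
Char 5 ('H'): step: R->1, L=2; H->plug->G->R->G->L->E->refl->C->L'->D->R'->H->plug->G
Char 6 ('A'): step: R->2, L=2; A->plug->B->R->A->L->F->refl->A->L'->F->R'->F->plug->F
Char 7 ('D'): step: R->3, L=2; D->plug->D->R->C->L->D->refl->G->L'->H->R'->A->plug->B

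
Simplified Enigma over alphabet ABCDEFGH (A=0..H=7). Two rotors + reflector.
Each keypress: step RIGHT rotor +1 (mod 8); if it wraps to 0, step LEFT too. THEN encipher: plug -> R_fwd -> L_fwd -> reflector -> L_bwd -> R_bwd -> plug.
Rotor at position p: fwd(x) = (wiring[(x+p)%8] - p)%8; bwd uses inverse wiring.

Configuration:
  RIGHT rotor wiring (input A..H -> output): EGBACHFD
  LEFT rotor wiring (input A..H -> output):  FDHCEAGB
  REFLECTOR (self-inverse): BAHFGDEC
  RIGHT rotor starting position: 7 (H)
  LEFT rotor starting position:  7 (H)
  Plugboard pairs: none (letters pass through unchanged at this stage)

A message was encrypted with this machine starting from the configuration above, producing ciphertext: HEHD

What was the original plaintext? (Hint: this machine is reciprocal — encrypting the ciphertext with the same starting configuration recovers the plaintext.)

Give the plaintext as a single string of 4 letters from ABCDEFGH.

Char 1 ('H'): step: R->0, L->0 (L advanced); H->plug->H->R->D->L->C->refl->H->L'->C->R'->E->plug->E
Char 2 ('E'): step: R->1, L=0; E->plug->E->R->G->L->G->refl->E->L'->E->R'->F->plug->F
Char 3 ('H'): step: R->2, L=0; H->plug->H->R->E->L->E->refl->G->L'->G->R'->B->plug->B
Char 4 ('D'): step: R->3, L=0; D->plug->D->R->C->L->H->refl->C->L'->D->R'->G->plug->G

Answer: EFBG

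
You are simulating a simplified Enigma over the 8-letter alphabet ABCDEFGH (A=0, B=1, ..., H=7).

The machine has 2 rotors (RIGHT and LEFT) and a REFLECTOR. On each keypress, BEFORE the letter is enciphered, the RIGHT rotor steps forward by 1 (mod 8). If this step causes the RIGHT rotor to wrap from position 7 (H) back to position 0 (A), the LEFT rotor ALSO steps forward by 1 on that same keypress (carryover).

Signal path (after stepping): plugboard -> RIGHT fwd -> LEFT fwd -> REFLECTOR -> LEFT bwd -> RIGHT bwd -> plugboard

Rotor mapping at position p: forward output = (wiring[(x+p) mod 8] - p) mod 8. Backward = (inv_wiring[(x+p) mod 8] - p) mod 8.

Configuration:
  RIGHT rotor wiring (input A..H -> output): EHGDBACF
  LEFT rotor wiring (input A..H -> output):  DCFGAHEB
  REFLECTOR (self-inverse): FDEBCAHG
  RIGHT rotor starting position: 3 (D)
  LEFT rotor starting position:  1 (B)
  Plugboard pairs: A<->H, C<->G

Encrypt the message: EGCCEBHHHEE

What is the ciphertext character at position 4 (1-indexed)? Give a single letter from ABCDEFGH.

Char 1 ('E'): step: R->4, L=1; E->plug->E->R->A->L->B->refl->D->L'->F->R'->A->plug->H
Char 2 ('G'): step: R->5, L=1; G->plug->C->R->A->L->B->refl->D->L'->F->R'->B->plug->B
Char 3 ('C'): step: R->6, L=1; C->plug->G->R->D->L->H->refl->G->L'->E->R'->A->plug->H
Char 4 ('C'): step: R->7, L=1; C->plug->G->R->B->L->E->refl->C->L'->H->R'->D->plug->D

D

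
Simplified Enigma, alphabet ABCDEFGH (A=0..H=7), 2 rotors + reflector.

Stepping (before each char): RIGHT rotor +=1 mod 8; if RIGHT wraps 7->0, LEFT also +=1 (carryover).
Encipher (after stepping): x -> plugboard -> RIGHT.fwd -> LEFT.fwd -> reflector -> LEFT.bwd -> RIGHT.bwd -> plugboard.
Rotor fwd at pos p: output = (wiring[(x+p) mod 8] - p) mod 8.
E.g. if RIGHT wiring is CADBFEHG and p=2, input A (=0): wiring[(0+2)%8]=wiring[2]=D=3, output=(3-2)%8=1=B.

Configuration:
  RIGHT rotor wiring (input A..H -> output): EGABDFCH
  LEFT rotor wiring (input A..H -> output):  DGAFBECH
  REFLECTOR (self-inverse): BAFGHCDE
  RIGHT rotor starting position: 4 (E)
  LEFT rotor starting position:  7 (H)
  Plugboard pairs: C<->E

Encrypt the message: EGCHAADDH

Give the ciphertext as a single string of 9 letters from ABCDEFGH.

Answer: CEDFBDHEF

Derivation:
Char 1 ('E'): step: R->5, L=7; E->plug->C->R->C->L->H->refl->E->L'->B->R'->E->plug->C
Char 2 ('G'): step: R->6, L=7; G->plug->G->R->F->L->C->refl->F->L'->G->R'->C->plug->E
Char 3 ('C'): step: R->7, L=7; C->plug->E->R->C->L->H->refl->E->L'->B->R'->D->plug->D
Char 4 ('H'): step: R->0, L->0 (L advanced); H->plug->H->R->H->L->H->refl->E->L'->F->R'->F->plug->F
Char 5 ('A'): step: R->1, L=0; A->plug->A->R->F->L->E->refl->H->L'->H->R'->B->plug->B
Char 6 ('A'): step: R->2, L=0; A->plug->A->R->G->L->C->refl->F->L'->D->R'->D->plug->D
Char 7 ('D'): step: R->3, L=0; D->plug->D->R->H->L->H->refl->E->L'->F->R'->H->plug->H
Char 8 ('D'): step: R->4, L=0; D->plug->D->R->D->L->F->refl->C->L'->G->R'->C->plug->E
Char 9 ('H'): step: R->5, L=0; H->plug->H->R->G->L->C->refl->F->L'->D->R'->F->plug->F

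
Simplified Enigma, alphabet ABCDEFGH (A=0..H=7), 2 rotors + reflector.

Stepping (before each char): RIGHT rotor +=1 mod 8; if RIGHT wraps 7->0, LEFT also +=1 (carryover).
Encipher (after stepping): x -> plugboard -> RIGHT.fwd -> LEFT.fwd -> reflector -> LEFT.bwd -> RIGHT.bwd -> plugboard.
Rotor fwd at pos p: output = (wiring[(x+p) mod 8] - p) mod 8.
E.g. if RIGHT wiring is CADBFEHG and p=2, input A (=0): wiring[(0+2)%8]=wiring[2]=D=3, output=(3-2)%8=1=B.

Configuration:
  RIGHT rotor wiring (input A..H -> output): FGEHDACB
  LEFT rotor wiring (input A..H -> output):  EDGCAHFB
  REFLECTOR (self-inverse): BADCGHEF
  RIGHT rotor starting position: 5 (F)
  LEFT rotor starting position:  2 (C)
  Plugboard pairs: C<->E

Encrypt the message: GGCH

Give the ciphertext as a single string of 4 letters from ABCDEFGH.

Answer: BEDD

Derivation:
Char 1 ('G'): step: R->6, L=2; G->plug->G->R->F->L->H->refl->F->L'->D->R'->B->plug->B
Char 2 ('G'): step: R->7, L=2; G->plug->G->R->B->L->A->refl->B->L'->H->R'->C->plug->E
Char 3 ('C'): step: R->0, L->3 (L advanced); C->plug->E->R->D->L->C->refl->D->L'->H->R'->D->plug->D
Char 4 ('H'): step: R->1, L=3; H->plug->H->R->E->L->G->refl->E->L'->C->R'->D->plug->D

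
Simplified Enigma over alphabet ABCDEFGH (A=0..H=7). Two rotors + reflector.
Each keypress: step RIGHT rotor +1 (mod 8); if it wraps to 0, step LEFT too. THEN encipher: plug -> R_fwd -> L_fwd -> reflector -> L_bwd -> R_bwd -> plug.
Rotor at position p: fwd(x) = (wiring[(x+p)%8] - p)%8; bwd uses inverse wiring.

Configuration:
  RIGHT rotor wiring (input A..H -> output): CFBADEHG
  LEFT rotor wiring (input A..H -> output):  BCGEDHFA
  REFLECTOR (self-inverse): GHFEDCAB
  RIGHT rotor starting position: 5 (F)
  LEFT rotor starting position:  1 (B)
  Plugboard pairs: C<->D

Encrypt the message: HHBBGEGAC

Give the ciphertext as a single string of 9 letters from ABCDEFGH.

Char 1 ('H'): step: R->6, L=1; H->plug->H->R->G->L->H->refl->B->L'->A->R'->B->plug->B
Char 2 ('H'): step: R->7, L=1; H->plug->H->R->A->L->B->refl->H->L'->G->R'->C->plug->D
Char 3 ('B'): step: R->0, L->2 (L advanced); B->plug->B->R->F->L->G->refl->A->L'->H->R'->G->plug->G
Char 4 ('B'): step: R->1, L=2; B->plug->B->R->A->L->E->refl->D->L'->E->R'->A->plug->A
Char 5 ('G'): step: R->2, L=2; G->plug->G->R->A->L->E->refl->D->L'->E->R'->F->plug->F
Char 6 ('E'): step: R->3, L=2; E->plug->E->R->D->L->F->refl->C->L'->B->R'->C->plug->D
Char 7 ('G'): step: R->4, L=2; G->plug->G->R->F->L->G->refl->A->L'->H->R'->A->plug->A
Char 8 ('A'): step: R->5, L=2; A->plug->A->R->H->L->A->refl->G->L'->F->R'->D->plug->C
Char 9 ('C'): step: R->6, L=2; C->plug->D->R->H->L->A->refl->G->L'->F->R'->G->plug->G

Answer: BDGAFDACG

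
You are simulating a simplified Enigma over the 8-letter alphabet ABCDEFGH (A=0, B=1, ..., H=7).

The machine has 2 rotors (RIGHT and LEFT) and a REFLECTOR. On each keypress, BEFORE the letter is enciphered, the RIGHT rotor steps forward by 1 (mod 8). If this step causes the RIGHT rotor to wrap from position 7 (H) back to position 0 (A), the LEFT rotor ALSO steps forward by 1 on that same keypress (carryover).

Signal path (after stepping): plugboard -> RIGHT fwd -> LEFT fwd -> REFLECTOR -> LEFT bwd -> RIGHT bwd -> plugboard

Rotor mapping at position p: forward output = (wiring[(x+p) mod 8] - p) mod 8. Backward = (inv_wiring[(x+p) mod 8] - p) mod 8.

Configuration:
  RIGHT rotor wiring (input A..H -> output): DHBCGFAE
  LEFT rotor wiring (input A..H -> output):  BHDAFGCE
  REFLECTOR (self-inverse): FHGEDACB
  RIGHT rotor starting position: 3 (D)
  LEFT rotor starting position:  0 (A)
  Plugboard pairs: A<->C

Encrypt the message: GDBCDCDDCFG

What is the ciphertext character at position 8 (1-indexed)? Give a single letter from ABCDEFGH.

Char 1 ('G'): step: R->4, L=0; G->plug->G->R->F->L->G->refl->C->L'->G->R'->H->plug->H
Char 2 ('D'): step: R->5, L=0; D->plug->D->R->G->L->C->refl->G->L'->F->R'->G->plug->G
Char 3 ('B'): step: R->6, L=0; B->plug->B->R->G->L->C->refl->G->L'->F->R'->C->plug->A
Char 4 ('C'): step: R->7, L=0; C->plug->A->R->F->L->G->refl->C->L'->G->R'->G->plug->G
Char 5 ('D'): step: R->0, L->1 (L advanced); D->plug->D->R->C->L->H->refl->B->L'->F->R'->F->plug->F
Char 6 ('C'): step: R->1, L=1; C->plug->A->R->G->L->D->refl->E->L'->D->R'->G->plug->G
Char 7 ('D'): step: R->2, L=1; D->plug->D->R->D->L->E->refl->D->L'->G->R'->E->plug->E
Char 8 ('D'): step: R->3, L=1; D->plug->D->R->F->L->B->refl->H->L'->C->R'->C->plug->A

A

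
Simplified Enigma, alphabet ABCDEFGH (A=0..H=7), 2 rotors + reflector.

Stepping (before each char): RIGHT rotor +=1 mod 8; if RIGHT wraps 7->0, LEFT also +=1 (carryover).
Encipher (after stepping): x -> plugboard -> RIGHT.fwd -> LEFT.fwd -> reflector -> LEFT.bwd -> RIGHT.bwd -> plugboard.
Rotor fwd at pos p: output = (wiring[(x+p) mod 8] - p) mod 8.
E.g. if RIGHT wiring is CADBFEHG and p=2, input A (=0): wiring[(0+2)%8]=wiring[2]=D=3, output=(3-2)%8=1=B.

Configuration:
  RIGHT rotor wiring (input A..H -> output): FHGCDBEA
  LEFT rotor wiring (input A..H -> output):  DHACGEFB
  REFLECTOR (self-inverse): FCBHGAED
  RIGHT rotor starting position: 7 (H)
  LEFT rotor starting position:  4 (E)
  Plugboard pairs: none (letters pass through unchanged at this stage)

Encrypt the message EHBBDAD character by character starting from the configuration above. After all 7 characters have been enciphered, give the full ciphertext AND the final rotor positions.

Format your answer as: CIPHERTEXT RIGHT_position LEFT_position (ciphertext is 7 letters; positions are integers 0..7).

Answer: DGHEABA 6 5

Derivation:
Char 1 ('E'): step: R->0, L->5 (L advanced); E->plug->E->R->D->L->G->refl->E->L'->C->R'->D->plug->D
Char 2 ('H'): step: R->1, L=5; H->plug->H->R->E->L->C->refl->B->L'->H->R'->G->plug->G
Char 3 ('B'): step: R->2, L=5; B->plug->B->R->A->L->H->refl->D->L'->F->R'->H->plug->H
Char 4 ('B'): step: R->3, L=5; B->plug->B->R->A->L->H->refl->D->L'->F->R'->E->plug->E
Char 5 ('D'): step: R->4, L=5; D->plug->D->R->E->L->C->refl->B->L'->H->R'->A->plug->A
Char 6 ('A'): step: R->5, L=5; A->plug->A->R->E->L->C->refl->B->L'->H->R'->B->plug->B
Char 7 ('D'): step: R->6, L=5; D->plug->D->R->B->L->A->refl->F->L'->G->R'->A->plug->A
Final: ciphertext=DGHEABA, RIGHT=6, LEFT=5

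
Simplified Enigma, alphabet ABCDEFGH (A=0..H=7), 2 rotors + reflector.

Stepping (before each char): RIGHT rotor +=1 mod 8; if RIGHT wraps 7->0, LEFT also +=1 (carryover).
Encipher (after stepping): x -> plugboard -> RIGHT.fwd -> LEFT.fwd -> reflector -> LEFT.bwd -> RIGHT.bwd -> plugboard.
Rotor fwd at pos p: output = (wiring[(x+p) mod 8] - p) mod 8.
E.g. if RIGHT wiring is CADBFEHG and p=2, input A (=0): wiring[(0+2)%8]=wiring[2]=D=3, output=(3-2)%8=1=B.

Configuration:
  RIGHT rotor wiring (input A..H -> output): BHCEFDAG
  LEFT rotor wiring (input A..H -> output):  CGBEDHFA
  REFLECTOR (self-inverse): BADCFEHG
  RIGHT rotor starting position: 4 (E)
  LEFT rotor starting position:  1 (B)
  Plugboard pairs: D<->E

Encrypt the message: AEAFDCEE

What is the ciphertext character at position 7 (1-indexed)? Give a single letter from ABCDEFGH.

Char 1 ('A'): step: R->5, L=1; A->plug->A->R->G->L->H->refl->G->L'->E->R'->D->plug->E
Char 2 ('E'): step: R->6, L=1; E->plug->D->R->B->L->A->refl->B->L'->H->R'->G->plug->G
Char 3 ('A'): step: R->7, L=1; A->plug->A->R->H->L->B->refl->A->L'->B->R'->H->plug->H
Char 4 ('F'): step: R->0, L->2 (L advanced); F->plug->F->R->D->L->F->refl->E->L'->H->R'->B->plug->B
Char 5 ('D'): step: R->1, L=2; D->plug->E->R->C->L->B->refl->A->L'->G->R'->A->plug->A
Char 6 ('C'): step: R->2, L=2; C->plug->C->R->D->L->F->refl->E->L'->H->R'->G->plug->G
Char 7 ('E'): step: R->3, L=2; E->plug->D->R->F->L->G->refl->H->L'->A->R'->C->plug->C

C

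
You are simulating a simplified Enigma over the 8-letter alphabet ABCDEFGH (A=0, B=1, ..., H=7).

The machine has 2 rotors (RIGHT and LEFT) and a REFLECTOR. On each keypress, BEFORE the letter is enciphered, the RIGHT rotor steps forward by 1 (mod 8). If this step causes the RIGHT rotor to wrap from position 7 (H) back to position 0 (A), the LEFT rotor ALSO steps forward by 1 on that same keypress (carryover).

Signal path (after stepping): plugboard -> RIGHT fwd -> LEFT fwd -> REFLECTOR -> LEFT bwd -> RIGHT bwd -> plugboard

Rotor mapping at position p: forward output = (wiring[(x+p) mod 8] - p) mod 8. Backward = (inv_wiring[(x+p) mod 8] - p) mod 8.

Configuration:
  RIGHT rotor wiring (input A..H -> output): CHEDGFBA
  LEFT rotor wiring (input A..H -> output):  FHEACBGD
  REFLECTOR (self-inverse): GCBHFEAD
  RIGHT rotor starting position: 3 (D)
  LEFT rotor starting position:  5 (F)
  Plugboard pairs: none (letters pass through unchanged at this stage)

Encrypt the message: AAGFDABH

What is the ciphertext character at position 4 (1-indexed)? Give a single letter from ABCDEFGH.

Char 1 ('A'): step: R->4, L=5; A->plug->A->R->C->L->G->refl->A->L'->D->R'->F->plug->F
Char 2 ('A'): step: R->5, L=5; A->plug->A->R->A->L->E->refl->F->L'->H->R'->F->plug->F
Char 3 ('G'): step: R->6, L=5; G->plug->G->R->A->L->E->refl->F->L'->H->R'->H->plug->H
Char 4 ('F'): step: R->7, L=5; F->plug->F->R->H->L->F->refl->E->L'->A->R'->C->plug->C

C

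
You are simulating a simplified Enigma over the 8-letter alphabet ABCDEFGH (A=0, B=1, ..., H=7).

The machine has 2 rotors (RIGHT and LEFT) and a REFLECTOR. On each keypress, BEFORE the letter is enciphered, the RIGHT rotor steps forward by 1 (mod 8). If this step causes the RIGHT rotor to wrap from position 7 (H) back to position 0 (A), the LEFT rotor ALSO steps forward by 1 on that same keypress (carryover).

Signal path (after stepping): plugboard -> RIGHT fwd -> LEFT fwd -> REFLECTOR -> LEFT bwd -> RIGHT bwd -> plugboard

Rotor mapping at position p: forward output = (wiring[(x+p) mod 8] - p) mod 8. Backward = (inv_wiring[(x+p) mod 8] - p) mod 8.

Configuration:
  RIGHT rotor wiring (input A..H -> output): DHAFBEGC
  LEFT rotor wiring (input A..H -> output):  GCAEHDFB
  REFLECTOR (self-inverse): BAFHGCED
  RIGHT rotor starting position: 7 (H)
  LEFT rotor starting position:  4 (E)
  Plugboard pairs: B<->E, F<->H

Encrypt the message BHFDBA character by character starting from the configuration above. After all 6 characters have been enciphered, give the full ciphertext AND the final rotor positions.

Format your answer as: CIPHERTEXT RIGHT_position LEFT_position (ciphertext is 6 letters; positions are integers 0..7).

Answer: AAACGF 5 5

Derivation:
Char 1 ('B'): step: R->0, L->5 (L advanced); B->plug->E->R->B->L->A->refl->B->L'->D->R'->A->plug->A
Char 2 ('H'): step: R->1, L=5; H->plug->F->R->F->L->D->refl->H->L'->G->R'->A->plug->A
Char 3 ('F'): step: R->2, L=5; F->plug->H->R->F->L->D->refl->H->L'->G->R'->A->plug->A
Char 4 ('D'): step: R->3, L=5; D->plug->D->R->D->L->B->refl->A->L'->B->R'->C->plug->C
Char 5 ('B'): step: R->4, L=5; B->plug->E->R->H->L->C->refl->F->L'->E->R'->G->plug->G
Char 6 ('A'): step: R->5, L=5; A->plug->A->R->H->L->C->refl->F->L'->E->R'->H->plug->F
Final: ciphertext=AAACGF, RIGHT=5, LEFT=5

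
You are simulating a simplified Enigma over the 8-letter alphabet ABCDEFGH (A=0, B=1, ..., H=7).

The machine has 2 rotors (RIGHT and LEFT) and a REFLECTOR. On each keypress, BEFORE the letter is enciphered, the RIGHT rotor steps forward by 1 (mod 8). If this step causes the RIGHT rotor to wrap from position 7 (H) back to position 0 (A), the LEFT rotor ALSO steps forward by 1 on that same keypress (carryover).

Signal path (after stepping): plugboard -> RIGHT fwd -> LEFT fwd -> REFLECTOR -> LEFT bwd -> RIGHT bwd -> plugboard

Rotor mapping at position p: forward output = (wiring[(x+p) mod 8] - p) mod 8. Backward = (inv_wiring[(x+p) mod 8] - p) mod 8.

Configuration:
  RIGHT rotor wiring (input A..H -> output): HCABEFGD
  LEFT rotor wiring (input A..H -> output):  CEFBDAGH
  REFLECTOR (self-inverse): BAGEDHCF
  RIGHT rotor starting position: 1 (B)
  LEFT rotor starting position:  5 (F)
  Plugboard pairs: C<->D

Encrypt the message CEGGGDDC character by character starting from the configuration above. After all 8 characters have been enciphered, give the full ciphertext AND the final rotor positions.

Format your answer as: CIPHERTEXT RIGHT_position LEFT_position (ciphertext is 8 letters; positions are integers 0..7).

Answer: EAEFAACB 1 6

Derivation:
Char 1 ('C'): step: R->2, L=5; C->plug->D->R->D->L->F->refl->H->L'->E->R'->E->plug->E
Char 2 ('E'): step: R->3, L=5; E->plug->E->R->A->L->D->refl->E->L'->G->R'->A->plug->A
Char 3 ('G'): step: R->4, L=5; G->plug->G->R->E->L->H->refl->F->L'->D->R'->E->plug->E
Char 4 ('G'): step: R->5, L=5; G->plug->G->R->E->L->H->refl->F->L'->D->R'->F->plug->F
Char 5 ('G'): step: R->6, L=5; G->plug->G->R->G->L->E->refl->D->L'->A->R'->A->plug->A
Char 6 ('D'): step: R->7, L=5; D->plug->C->R->D->L->F->refl->H->L'->E->R'->A->plug->A
Char 7 ('D'): step: R->0, L->6 (L advanced); D->plug->C->R->A->L->A->refl->B->L'->B->R'->D->plug->C
Char 8 ('C'): step: R->1, L=6; C->plug->D->R->D->L->G->refl->C->L'->H->R'->B->plug->B
Final: ciphertext=EAEFAACB, RIGHT=1, LEFT=6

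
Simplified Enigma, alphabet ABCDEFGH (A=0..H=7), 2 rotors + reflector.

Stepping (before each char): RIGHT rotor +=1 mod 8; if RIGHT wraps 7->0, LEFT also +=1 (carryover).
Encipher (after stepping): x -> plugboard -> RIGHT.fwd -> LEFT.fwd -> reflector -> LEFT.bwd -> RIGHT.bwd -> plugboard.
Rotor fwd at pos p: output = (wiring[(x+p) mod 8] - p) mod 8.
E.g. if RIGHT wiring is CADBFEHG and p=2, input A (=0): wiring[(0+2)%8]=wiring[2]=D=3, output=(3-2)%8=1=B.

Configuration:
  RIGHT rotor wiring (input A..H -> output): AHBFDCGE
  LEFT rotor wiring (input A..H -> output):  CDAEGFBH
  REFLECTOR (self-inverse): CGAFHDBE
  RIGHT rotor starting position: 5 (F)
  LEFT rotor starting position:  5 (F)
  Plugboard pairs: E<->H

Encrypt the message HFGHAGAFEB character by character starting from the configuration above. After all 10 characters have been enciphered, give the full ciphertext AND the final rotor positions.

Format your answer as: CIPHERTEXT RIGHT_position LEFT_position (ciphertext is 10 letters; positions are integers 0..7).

Answer: GEEFFECEBA 7 6

Derivation:
Char 1 ('H'): step: R->6, L=5; H->plug->E->R->D->L->F->refl->D->L'->F->R'->G->plug->G
Char 2 ('F'): step: R->7, L=5; F->plug->F->R->E->L->G->refl->B->L'->H->R'->H->plug->E
Char 3 ('G'): step: R->0, L->6 (L advanced); G->plug->G->R->G->L->A->refl->C->L'->E->R'->H->plug->E
Char 4 ('H'): step: R->1, L=6; H->plug->E->R->B->L->B->refl->G->L'->F->R'->F->plug->F
Char 5 ('A'): step: R->2, L=6; A->plug->A->R->H->L->H->refl->E->L'->C->R'->F->plug->F
Char 6 ('G'): step: R->3, L=6; G->plug->G->R->E->L->C->refl->A->L'->G->R'->H->plug->E
Char 7 ('A'): step: R->4, L=6; A->plug->A->R->H->L->H->refl->E->L'->C->R'->C->plug->C
Char 8 ('F'): step: R->5, L=6; F->plug->F->R->E->L->C->refl->A->L'->G->R'->H->plug->E
Char 9 ('E'): step: R->6, L=6; E->plug->H->R->E->L->C->refl->A->L'->G->R'->B->plug->B
Char 10 ('B'): step: R->7, L=6; B->plug->B->R->B->L->B->refl->G->L'->F->R'->A->plug->A
Final: ciphertext=GEEFFECEBA, RIGHT=7, LEFT=6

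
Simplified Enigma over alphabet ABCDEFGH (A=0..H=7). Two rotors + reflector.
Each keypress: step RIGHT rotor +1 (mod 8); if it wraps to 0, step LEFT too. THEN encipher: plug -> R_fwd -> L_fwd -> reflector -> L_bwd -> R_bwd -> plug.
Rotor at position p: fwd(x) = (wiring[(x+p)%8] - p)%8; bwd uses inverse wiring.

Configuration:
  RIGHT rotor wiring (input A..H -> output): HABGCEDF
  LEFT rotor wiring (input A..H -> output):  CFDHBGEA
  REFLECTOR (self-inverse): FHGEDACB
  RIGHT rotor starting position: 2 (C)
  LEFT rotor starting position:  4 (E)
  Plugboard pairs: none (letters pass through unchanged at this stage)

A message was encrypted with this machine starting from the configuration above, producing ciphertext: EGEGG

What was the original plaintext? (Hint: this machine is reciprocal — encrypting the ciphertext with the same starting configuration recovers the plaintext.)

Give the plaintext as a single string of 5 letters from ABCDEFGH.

Answer: DAACA

Derivation:
Char 1 ('E'): step: R->3, L=4; E->plug->E->R->C->L->A->refl->F->L'->A->R'->D->plug->D
Char 2 ('G'): step: R->4, L=4; G->plug->G->R->F->L->B->refl->H->L'->G->R'->A->plug->A
Char 3 ('E'): step: R->5, L=4; E->plug->E->R->D->L->E->refl->D->L'->H->R'->A->plug->A
Char 4 ('G'): step: R->6, L=4; G->plug->G->R->E->L->G->refl->C->L'->B->R'->C->plug->C
Char 5 ('G'): step: R->7, L=4; G->plug->G->R->F->L->B->refl->H->L'->G->R'->A->plug->A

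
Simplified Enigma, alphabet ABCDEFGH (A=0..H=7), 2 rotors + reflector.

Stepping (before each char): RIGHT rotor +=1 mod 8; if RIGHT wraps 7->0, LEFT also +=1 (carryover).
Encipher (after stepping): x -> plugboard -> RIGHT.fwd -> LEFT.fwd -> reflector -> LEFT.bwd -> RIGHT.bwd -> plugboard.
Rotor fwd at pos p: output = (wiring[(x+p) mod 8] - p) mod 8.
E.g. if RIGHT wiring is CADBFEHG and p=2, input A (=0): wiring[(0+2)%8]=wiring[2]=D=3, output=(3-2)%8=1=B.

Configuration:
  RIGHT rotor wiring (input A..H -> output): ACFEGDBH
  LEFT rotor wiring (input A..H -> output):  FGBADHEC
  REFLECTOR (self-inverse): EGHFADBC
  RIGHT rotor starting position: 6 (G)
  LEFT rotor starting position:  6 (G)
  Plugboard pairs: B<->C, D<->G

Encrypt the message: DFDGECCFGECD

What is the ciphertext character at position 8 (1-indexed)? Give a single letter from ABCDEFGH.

Char 1 ('D'): step: R->7, L=6; D->plug->G->R->E->L->D->refl->F->L'->G->R'->D->plug->G
Char 2 ('F'): step: R->0, L->7 (L advanced); F->plug->F->R->D->L->C->refl->H->L'->C->R'->B->plug->C
Char 3 ('D'): step: R->1, L=7; D->plug->G->R->G->L->A->refl->E->L'->F->R'->D->plug->G
Char 4 ('G'): step: R->2, L=7; G->plug->D->R->B->L->G->refl->B->L'->E->R'->C->plug->B
Char 5 ('E'): step: R->3, L=7; E->plug->E->R->E->L->B->refl->G->L'->B->R'->A->plug->A
Char 6 ('C'): step: R->4, L=7; C->plug->B->R->H->L->F->refl->D->L'->A->R'->H->plug->H
Char 7 ('C'): step: R->5, L=7; C->plug->B->R->E->L->B->refl->G->L'->B->R'->H->plug->H
Char 8 ('F'): step: R->6, L=7; F->plug->F->R->G->L->A->refl->E->L'->F->R'->H->plug->H

H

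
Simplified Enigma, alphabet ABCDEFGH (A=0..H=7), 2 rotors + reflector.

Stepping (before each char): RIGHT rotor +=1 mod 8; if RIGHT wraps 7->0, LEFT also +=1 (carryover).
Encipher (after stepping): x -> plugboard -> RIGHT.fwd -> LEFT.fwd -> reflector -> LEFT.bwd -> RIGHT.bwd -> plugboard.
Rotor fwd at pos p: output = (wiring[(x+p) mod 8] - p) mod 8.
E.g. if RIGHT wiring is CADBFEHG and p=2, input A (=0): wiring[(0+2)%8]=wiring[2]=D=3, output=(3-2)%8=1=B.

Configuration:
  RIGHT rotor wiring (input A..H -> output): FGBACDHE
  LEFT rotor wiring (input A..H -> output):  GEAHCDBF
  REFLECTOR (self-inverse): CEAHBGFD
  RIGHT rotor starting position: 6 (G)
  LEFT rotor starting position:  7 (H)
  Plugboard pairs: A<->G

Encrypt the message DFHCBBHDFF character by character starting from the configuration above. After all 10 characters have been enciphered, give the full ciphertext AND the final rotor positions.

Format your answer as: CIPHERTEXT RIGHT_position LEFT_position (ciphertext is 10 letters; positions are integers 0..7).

Char 1 ('D'): step: R->7, L=7; D->plug->D->R->C->L->F->refl->G->L'->A->R'->H->plug->H
Char 2 ('F'): step: R->0, L->0 (L advanced); F->plug->F->R->D->L->H->refl->D->L'->F->R'->A->plug->G
Char 3 ('H'): step: R->1, L=0; H->plug->H->R->E->L->C->refl->A->L'->C->R'->E->plug->E
Char 4 ('C'): step: R->2, L=0; C->plug->C->R->A->L->G->refl->F->L'->H->R'->A->plug->G
Char 5 ('B'): step: R->3, L=0; B->plug->B->R->H->L->F->refl->G->L'->A->R'->C->plug->C
Char 6 ('B'): step: R->4, L=0; B->plug->B->R->H->L->F->refl->G->L'->A->R'->D->plug->D
Char 7 ('H'): step: R->5, L=0; H->plug->H->R->F->L->D->refl->H->L'->D->R'->G->plug->A
Char 8 ('D'): step: R->6, L=0; D->plug->D->R->A->L->G->refl->F->L'->H->R'->C->plug->C
Char 9 ('F'): step: R->7, L=0; F->plug->F->R->D->L->H->refl->D->L'->F->R'->A->plug->G
Char 10 ('F'): step: R->0, L->1 (L advanced); F->plug->F->R->D->L->B->refl->E->L'->G->R'->B->plug->B
Final: ciphertext=HGEGCDACGB, RIGHT=0, LEFT=1

Answer: HGEGCDACGB 0 1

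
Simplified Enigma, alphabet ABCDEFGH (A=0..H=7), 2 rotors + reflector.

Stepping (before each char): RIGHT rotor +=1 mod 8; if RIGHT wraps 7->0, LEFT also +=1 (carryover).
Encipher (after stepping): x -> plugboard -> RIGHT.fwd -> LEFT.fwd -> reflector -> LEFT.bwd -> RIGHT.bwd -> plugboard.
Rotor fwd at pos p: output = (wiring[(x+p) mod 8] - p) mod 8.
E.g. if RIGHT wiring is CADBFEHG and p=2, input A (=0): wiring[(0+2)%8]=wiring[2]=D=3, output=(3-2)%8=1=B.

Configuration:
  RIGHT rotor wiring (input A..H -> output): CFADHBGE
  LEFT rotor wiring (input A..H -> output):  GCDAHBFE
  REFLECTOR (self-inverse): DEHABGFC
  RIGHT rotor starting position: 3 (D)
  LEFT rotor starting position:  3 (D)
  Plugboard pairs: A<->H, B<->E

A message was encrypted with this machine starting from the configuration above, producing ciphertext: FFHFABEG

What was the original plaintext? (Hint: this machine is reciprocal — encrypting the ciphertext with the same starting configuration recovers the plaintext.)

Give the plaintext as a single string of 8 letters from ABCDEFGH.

Answer: GGBGGGCF

Derivation:
Char 1 ('F'): step: R->4, L=3; F->plug->F->R->B->L->E->refl->B->L'->E->R'->G->plug->G
Char 2 ('F'): step: R->5, L=3; F->plug->F->R->D->L->C->refl->H->L'->G->R'->G->plug->G
Char 3 ('H'): step: R->6, L=3; H->plug->A->R->A->L->F->refl->G->L'->C->R'->E->plug->B
Char 4 ('F'): step: R->7, L=3; F->plug->F->R->A->L->F->refl->G->L'->C->R'->G->plug->G
Char 5 ('A'): step: R->0, L->4 (L advanced); A->plug->H->R->E->L->C->refl->H->L'->G->R'->G->plug->G
Char 6 ('B'): step: R->1, L=4; B->plug->E->R->A->L->D->refl->A->L'->D->R'->G->plug->G
Char 7 ('E'): step: R->2, L=4; E->plug->B->R->B->L->F->refl->G->L'->F->R'->C->plug->C
Char 8 ('G'): step: R->3, L=4; G->plug->G->R->C->L->B->refl->E->L'->H->R'->F->plug->F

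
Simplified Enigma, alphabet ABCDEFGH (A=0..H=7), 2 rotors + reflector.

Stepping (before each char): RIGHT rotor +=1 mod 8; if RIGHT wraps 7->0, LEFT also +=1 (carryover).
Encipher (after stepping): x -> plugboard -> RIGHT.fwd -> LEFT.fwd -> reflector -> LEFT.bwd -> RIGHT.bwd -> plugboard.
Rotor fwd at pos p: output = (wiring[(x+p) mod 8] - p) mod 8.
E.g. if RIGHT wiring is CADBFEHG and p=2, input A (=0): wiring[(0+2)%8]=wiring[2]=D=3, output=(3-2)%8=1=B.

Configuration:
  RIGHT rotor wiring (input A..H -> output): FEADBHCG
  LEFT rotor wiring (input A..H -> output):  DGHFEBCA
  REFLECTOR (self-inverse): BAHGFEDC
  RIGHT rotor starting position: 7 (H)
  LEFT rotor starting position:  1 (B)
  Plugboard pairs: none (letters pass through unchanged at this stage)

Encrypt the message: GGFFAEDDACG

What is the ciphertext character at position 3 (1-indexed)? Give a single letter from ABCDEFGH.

Char 1 ('G'): step: R->0, L->2 (L advanced); G->plug->G->R->C->L->C->refl->H->L'->D->R'->D->plug->D
Char 2 ('G'): step: R->1, L=2; G->plug->G->R->F->L->G->refl->D->L'->B->R'->F->plug->F
Char 3 ('F'): step: R->2, L=2; F->plug->F->R->E->L->A->refl->B->L'->G->R'->A->plug->A

A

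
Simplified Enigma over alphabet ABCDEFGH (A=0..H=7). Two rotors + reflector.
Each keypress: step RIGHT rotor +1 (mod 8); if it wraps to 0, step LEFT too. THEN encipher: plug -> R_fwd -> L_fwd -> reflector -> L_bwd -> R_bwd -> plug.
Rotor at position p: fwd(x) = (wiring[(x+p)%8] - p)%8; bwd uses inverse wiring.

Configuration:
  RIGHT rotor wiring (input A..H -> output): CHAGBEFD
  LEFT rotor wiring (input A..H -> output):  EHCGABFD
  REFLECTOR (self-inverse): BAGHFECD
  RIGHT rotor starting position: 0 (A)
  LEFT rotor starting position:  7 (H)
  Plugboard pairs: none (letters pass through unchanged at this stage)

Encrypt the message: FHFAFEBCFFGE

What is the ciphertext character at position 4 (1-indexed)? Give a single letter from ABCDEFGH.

Char 1 ('F'): step: R->1, L=7; F->plug->F->R->E->L->H->refl->D->L'->D->R'->E->plug->E
Char 2 ('H'): step: R->2, L=7; H->plug->H->R->F->L->B->refl->A->L'->C->R'->D->plug->D
Char 3 ('F'): step: R->3, L=7; F->plug->F->R->H->L->G->refl->C->L'->G->R'->B->plug->B
Char 4 ('A'): step: R->4, L=7; A->plug->A->R->F->L->B->refl->A->L'->C->R'->H->plug->H

H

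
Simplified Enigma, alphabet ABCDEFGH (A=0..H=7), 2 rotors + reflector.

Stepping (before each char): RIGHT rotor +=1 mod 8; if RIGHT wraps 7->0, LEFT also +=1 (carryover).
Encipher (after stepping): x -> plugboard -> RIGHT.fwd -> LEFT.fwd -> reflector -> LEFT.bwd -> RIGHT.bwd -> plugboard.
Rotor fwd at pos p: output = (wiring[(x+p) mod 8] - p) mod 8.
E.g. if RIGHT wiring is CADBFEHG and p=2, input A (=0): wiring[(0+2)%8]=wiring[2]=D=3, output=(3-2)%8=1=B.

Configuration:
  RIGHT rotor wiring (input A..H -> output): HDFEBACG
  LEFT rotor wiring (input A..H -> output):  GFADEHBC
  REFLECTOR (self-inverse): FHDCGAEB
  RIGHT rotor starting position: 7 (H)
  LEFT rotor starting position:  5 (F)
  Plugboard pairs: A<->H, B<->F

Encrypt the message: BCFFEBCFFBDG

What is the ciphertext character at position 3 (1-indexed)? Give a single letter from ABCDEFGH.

Char 1 ('B'): step: R->0, L->6 (L advanced); B->plug->F->R->A->L->D->refl->C->L'->E->R'->D->plug->D
Char 2 ('C'): step: R->1, L=6; C->plug->C->R->D->L->H->refl->B->L'->H->R'->E->plug->E
Char 3 ('F'): step: R->2, L=6; F->plug->B->R->C->L->A->refl->F->L'->F->R'->G->plug->G

G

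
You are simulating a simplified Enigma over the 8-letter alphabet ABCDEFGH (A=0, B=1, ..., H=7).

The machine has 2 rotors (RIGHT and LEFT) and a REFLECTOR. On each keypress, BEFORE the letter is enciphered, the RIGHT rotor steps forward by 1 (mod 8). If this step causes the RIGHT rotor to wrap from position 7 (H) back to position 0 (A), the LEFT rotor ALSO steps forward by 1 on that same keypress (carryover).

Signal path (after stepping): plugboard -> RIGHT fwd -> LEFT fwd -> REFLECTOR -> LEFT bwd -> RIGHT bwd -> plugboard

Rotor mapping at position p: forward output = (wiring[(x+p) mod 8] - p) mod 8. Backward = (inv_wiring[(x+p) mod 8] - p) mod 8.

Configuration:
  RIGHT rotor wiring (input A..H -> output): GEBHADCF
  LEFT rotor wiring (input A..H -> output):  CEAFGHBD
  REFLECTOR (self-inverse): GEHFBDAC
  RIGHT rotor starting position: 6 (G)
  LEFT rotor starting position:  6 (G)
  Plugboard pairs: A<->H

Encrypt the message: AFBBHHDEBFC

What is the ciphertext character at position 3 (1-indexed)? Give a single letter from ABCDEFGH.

Char 1 ('A'): step: R->7, L=6; A->plug->H->R->D->L->G->refl->A->L'->G->R'->A->plug->H
Char 2 ('F'): step: R->0, L->7 (L advanced); F->plug->F->R->D->L->B->refl->E->L'->A->R'->E->plug->E
Char 3 ('B'): step: R->1, L=7; B->plug->B->R->A->L->E->refl->B->L'->D->R'->A->plug->H

H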